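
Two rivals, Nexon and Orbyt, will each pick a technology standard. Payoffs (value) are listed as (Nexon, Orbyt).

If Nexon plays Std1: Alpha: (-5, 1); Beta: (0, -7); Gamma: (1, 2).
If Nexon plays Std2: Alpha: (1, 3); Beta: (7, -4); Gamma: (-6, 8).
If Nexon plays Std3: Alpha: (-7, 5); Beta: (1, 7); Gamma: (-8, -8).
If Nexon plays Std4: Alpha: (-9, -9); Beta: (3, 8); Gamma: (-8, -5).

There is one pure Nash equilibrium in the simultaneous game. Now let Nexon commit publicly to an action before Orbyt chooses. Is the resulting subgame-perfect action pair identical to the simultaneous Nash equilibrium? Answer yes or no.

no

Backward induction with Nexon moving first.
- Std1 → Orbyt plays Gamma (best of 1, -7, 2); Nexon gets 1.
- Std2 → Orbyt plays Gamma (best of 3, -4, 8); Nexon gets -6.
- Std3 → Orbyt plays Beta (best of 5, 7, -8); Nexon gets 1.
- Std4 → Orbyt plays Beta (best of -9, 8, -5); Nexon gets 3.
Nexon's induced payoffs are 1, -6, 1, 3, so Nexon commits to Std4. Subgame-perfect outcome: (Std4, Beta) with payoffs (3, 8).
For the simultaneous game, intersect best replies.
Nexon's best replies: Alpha→Std2; Beta→Std2; Gamma→Std1.
Orbyt's best replies: Std1→Gamma; Std2→Gamma; Std3→Beta; Std4→Beta.
Only (Std1, Gamma) has each player best-responding; Nash payoffs (1, 2).
Sequential outcome (Std4, Beta) differs from the Nash profile (Std1, Gamma).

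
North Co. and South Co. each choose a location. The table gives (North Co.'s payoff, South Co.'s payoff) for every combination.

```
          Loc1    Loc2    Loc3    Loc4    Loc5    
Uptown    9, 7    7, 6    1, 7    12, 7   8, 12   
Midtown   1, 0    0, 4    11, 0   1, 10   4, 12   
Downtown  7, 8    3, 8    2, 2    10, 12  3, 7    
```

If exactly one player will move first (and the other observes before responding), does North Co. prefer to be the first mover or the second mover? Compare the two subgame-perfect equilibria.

If North Co. leads: South Co.'s best replies are Uptown→Loc5, Midtown→Loc5, Downtown→Loc4; North Co.'s induced payoffs 8, 4, 10; outcome (Downtown, Loc4), payoffs (10, 12).
If South Co. leads: North Co.'s best replies are Loc1→Uptown, Loc2→Uptown, Loc3→Midtown, Loc4→Uptown, Loc5→Uptown; South Co.'s induced payoffs 7, 6, 0, 7, 12; outcome (Uptown, Loc5), payoffs (8, 12).
North Co. gets 10 moving first and 8 moving second, so North Co. prefers to move first.

first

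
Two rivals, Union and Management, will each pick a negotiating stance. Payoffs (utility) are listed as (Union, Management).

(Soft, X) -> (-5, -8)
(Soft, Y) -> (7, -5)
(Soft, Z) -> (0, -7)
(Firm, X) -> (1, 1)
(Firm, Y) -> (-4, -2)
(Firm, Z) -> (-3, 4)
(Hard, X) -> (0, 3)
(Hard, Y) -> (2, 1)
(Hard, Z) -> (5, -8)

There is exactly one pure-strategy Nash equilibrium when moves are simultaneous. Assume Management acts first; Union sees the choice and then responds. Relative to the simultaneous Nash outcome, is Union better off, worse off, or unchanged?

Backward induction with Management moving first.
- X: BR = Firm, leader payoff 1.
- Y: BR = Soft, leader payoff -5.
- Z: BR = Hard, leader payoff -8.
Among 1, -5, -8, the best is 1 at X. Subgame-perfect outcome: (Firm, X) with payoffs (1, 1).
Now find the simultaneous Nash equilibrium.
Union's best replies: X→Firm; Y→Soft; Z→Hard.
Management's best replies: Soft→Y; Firm→Z; Hard→X.
Only (Soft, Y) has each player best-responding; Nash payoffs (7, -5).
Union earns 1 sequentially versus 7 at the Nash outcome: worse off.

worse off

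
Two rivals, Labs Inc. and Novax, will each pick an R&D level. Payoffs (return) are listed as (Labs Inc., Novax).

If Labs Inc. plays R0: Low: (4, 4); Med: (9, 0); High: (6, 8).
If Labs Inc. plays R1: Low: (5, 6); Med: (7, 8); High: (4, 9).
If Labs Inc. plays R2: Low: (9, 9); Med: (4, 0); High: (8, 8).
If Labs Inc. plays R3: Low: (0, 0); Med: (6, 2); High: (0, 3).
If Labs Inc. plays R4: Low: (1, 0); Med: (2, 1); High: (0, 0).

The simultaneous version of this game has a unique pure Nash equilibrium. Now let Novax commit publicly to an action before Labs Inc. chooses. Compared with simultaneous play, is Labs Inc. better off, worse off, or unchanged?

unchanged

Labs Inc. best-responds to each possible Novax move:
- Low → Labs Inc. plays R2 (best of 4, 5, 9, 0, 1); Novax gets 9.
- Med → Labs Inc. plays R0 (best of 9, 7, 4, 6, 2); Novax gets 0.
- High → Labs Inc. plays R2 (best of 6, 4, 8, 0, 0); Novax gets 8.
Novax's induced payoffs are 9, 0, 8, so Novax commits to Low. Subgame-perfect outcome: (R2, Low) with payoffs (9, 9).
Now find the simultaneous Nash equilibrium.
Labs Inc.'s best replies: Low→R2; Med→R0; High→R2.
Novax's best replies: R0→High; R1→High; R2→Low; R3→High; R4→Med.
Only (R2, Low) has each player best-responding; Nash payoffs (9, 9).
Labs Inc. earns 9 sequentially versus 9 at the Nash outcome: unchanged.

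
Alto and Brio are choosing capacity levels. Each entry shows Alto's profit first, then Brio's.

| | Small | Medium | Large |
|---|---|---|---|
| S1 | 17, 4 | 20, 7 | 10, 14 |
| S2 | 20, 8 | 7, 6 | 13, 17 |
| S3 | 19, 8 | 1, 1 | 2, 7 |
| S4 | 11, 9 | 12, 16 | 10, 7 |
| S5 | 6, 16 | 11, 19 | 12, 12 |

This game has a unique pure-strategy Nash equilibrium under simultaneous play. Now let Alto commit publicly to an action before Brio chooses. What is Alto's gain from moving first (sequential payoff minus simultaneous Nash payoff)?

Backward induction with Alto moving first.
- S1: Brio compares 4, 7, 14 and picks Large; Alto would get 10.
- S2: Brio compares 8, 6, 17 and picks Large; Alto would get 13.
- S3: Brio compares 8, 1, 7 and picks Small; Alto would get 19.
- S4: Brio compares 9, 16, 7 and picks Medium; Alto would get 12.
- S5: Brio compares 16, 19, 12 and picks Medium; Alto would get 11.
Maximizing over 10, 13, 19, 12, 11, Alto chooses S3. Subgame-perfect outcome: (S3, Small) with payoffs (19, 8).
Now find the simultaneous Nash equilibrium.
Alto's best replies: Small→S2; Medium→S1; Large→S2.
Brio's best replies: S1→Large; S2→Large; S3→Small; S4→Medium; S5→Medium.
Only (S2, Large) has each player best-responding; Nash payoffs (13, 17).
Alto's commitment gain: 19 − 13 = 6.

6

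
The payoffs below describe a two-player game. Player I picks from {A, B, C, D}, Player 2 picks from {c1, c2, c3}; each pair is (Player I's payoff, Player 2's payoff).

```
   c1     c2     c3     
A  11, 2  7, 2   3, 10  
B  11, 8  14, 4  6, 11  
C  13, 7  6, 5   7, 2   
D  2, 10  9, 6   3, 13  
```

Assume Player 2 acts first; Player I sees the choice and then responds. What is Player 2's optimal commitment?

c1

Player I best-responds to each possible Player 2 move:
- c1: BR = C, leader payoff 7.
- c2: BR = B, leader payoff 4.
- c3: BR = C, leader payoff 2.
Maximizing over 7, 4, 2, Player 2 chooses c1. Subgame-perfect outcome: (C, c1) with payoffs (13, 7).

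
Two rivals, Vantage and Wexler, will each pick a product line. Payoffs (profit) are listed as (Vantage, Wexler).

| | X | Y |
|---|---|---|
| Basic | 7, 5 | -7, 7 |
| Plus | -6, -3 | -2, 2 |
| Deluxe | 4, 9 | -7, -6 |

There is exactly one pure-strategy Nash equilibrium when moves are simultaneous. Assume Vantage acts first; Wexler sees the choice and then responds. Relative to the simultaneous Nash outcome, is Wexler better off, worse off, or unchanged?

better off

Wexler best-responds to each possible Vantage move:
- Basic → Wexler plays Y (best of 5, 7); Vantage gets -7.
- Plus → Wexler plays Y (best of -3, 2); Vantage gets -2.
- Deluxe → Wexler plays X (best of 9, -6); Vantage gets 4.
Vantage's induced payoffs are -7, -2, 4, so Vantage commits to Deluxe. Subgame-perfect outcome: (Deluxe, X) with payoffs (4, 9).
Now find the simultaneous Nash equilibrium.
Vantage's best replies: X→Basic; Y→Plus.
Wexler's best replies: Basic→Y; Plus→Y; Deluxe→X.
Only (Plus, Y) has each player best-responding; Nash payoffs (-2, 2).
Wexler earns 9 sequentially versus 2 at the Nash outcome: better off.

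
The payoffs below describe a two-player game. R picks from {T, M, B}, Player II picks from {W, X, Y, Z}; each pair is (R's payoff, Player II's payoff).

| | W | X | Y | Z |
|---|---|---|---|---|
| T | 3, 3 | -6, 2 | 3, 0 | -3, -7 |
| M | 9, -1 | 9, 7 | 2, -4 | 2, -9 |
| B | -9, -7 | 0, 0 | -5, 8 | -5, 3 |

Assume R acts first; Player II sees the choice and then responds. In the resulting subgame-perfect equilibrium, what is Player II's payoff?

Player II best-responds to each possible R move:
- T: Player II compares 3, 2, 0, -7 and picks W; R would get 3.
- M: Player II compares -1, 7, -4, -9 and picks X; R would get 9.
- B: Player II compares -7, 0, 8, 3 and picks Y; R would get -5.
Among 3, 9, -5, the best is 9 at M. Subgame-perfect outcome: (M, X) with payoffs (9, 7).

7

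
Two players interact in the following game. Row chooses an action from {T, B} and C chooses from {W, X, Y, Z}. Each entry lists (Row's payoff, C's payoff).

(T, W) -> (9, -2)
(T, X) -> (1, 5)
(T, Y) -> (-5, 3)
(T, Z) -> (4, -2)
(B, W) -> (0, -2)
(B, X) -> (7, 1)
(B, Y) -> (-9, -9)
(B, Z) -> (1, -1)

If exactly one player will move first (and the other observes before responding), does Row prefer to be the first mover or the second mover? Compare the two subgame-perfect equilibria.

first

If Row leads: C's best replies are T→X, B→X; Row's induced payoffs 1, 7; outcome (B, X), payoffs (7, 1).
If C leads: Row's best replies are W→T, X→B, Y→T, Z→T; C's induced payoffs -2, 1, 3, -2; outcome (T, Y), payoffs (-5, 3).
Row gets 7 moving first and -5 moving second, so Row prefers to move first.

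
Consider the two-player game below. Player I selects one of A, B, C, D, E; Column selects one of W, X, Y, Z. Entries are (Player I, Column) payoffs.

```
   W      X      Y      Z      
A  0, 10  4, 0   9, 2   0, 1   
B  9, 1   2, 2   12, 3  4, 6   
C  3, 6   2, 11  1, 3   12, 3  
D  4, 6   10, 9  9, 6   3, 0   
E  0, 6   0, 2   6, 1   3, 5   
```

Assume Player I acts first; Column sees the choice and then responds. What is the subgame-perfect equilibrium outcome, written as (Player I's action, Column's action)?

(D, X)

Column best-responds to each possible Player I move:
- A → Column plays W (best of 10, 0, 2, 1); Player I gets 0.
- B → Column plays Z (best of 1, 2, 3, 6); Player I gets 4.
- C → Column plays X (best of 6, 11, 3, 3); Player I gets 2.
- D → Column plays X (best of 6, 9, 6, 0); Player I gets 10.
- E → Column plays W (best of 6, 2, 1, 5); Player I gets 0.
Among 0, 4, 2, 10, 0, the best is 10 at D. Subgame-perfect outcome: (D, X) with payoffs (10, 9).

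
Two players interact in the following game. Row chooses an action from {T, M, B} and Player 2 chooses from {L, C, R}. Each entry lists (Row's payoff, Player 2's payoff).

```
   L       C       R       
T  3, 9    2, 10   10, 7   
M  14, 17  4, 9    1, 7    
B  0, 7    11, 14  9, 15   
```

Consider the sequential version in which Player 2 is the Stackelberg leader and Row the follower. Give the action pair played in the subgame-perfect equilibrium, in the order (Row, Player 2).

Work backward from Row's decision.
- L: BR = M, leader payoff 17.
- C: BR = B, leader payoff 14.
- R: BR = T, leader payoff 7.
Among 17, 14, 7, the best is 17 at L. Subgame-perfect outcome: (M, L) with payoffs (14, 17).

(M, L)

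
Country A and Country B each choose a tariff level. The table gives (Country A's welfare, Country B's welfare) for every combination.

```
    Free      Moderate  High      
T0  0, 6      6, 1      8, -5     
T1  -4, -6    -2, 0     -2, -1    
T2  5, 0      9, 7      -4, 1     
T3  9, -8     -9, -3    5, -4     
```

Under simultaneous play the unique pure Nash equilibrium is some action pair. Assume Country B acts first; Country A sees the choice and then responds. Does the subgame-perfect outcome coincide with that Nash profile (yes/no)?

yes

Solve by backward induction (Country B leads).
- Free: Country A compares 0, -4, 5, 9 and picks T3; Country B would get -8.
- Moderate: Country A compares 6, -2, 9, -9 and picks T2; Country B would get 7.
- High: Country A compares 8, -2, -4, 5 and picks T0; Country B would get -5.
Country B's induced payoffs are -8, 7, -5, so Country B commits to Moderate. Subgame-perfect outcome: (T2, Moderate) with payoffs (9, 7).
Now find the simultaneous Nash equilibrium.
Country A's best replies: Free→T3; Moderate→T2; High→T0.
Country B's best replies: T0→Free; T1→Moderate; T2→Moderate; T3→Moderate.
Only (T2, Moderate) has each player best-responding; Nash payoffs (9, 7).
Sequential outcome (T2, Moderate) coincides with the Nash profile (T2, Moderate).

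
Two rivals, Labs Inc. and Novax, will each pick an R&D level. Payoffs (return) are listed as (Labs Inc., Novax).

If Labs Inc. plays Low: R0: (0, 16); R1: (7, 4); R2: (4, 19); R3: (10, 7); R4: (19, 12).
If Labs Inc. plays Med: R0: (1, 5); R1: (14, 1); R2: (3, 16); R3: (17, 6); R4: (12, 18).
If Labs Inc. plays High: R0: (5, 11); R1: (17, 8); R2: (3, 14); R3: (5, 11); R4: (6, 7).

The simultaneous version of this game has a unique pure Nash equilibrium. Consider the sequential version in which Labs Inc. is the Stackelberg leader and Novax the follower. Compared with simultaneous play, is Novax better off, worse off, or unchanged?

Backward induction with Labs Inc. moving first.
- Low: BR = R2, leader payoff 4.
- Med: BR = R4, leader payoff 12.
- High: BR = R2, leader payoff 3.
Among 4, 12, 3, the best is 12 at Med. Subgame-perfect outcome: (Med, R4) with payoffs (12, 18).
For the simultaneous game, intersect best replies.
Labs Inc.'s best replies: R0→High; R1→High; R2→Low; R3→Med; R4→Low.
Novax's best replies: Low→R2; Med→R4; High→R2.
Only (Low, R2) has each player best-responding; Nash payoffs (4, 19).
Novax earns 18 sequentially versus 19 at the Nash outcome: worse off.

worse off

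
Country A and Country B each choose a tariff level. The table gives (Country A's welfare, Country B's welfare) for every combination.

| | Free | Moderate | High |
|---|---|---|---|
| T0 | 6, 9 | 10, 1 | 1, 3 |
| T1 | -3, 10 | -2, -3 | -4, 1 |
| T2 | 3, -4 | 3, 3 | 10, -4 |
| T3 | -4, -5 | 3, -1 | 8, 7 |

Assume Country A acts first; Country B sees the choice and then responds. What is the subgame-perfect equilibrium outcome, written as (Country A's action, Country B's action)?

Country B best-responds to each possible Country A move:
- T0: Country B compares 9, 1, 3 and picks Free; Country A would get 6.
- T1: Country B compares 10, -3, 1 and picks Free; Country A would get -3.
- T2: Country B compares -4, 3, -4 and picks Moderate; Country A would get 3.
- T3: Country B compares -5, -1, 7 and picks High; Country A would get 8.
Country A's induced payoffs are 6, -3, 3, 8, so Country A commits to T3. Subgame-perfect outcome: (T3, High) with payoffs (8, 7).

(T3, High)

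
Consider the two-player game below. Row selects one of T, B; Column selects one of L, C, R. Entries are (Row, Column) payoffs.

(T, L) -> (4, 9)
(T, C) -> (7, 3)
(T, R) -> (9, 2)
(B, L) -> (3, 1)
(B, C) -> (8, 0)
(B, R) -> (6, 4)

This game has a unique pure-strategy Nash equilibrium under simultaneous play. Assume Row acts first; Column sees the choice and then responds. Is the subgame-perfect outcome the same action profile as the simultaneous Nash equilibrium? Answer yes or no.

Column best-responds to each possible Row move:
- T: Column compares 9, 3, 2 and picks L; Row would get 4.
- B: Column compares 1, 0, 4 and picks R; Row would get 6.
Row's induced payoffs are 4, 6, so Row commits to B. Subgame-perfect outcome: (B, R) with payoffs (6, 4).
For the simultaneous game, intersect best replies.
Row's best replies: L→T; C→B; R→T.
Column's best replies: T→L; B→R.
The unique mutual best reply is (T, L), giving (4, 9).
Sequential outcome (B, R) differs from the Nash profile (T, L).

no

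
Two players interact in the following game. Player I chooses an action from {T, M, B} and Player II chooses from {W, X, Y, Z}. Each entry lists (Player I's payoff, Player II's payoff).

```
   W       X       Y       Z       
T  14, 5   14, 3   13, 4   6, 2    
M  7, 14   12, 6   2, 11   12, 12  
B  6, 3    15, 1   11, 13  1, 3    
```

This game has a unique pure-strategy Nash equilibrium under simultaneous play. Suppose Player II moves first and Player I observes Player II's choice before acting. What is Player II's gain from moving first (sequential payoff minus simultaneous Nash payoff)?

Work backward from Player I's decision.
- W → Player I plays T (best of 14, 7, 6); Player II gets 5.
- X → Player I plays B (best of 14, 12, 15); Player II gets 1.
- Y → Player I plays T (best of 13, 2, 11); Player II gets 4.
- Z → Player I plays M (best of 6, 12, 1); Player II gets 12.
Player II's induced payoffs are 5, 1, 4, 12, so Player II commits to Z. Subgame-perfect outcome: (M, Z) with payoffs (12, 12).
For the simultaneous game, intersect best replies.
Player I's best replies: W→T; X→B; Y→T; Z→M.
Player II's best replies: T→W; M→W; B→Y.
Only (T, W) has each player best-responding; Nash payoffs (14, 5).
Player II's commitment gain: 12 − 5 = 7.

7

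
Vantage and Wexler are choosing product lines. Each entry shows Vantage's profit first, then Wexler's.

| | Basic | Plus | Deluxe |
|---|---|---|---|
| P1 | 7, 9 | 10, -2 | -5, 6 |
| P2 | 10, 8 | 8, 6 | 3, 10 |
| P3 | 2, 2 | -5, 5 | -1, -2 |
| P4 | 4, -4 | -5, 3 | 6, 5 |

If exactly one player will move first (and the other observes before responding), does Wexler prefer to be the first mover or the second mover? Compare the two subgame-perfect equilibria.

second

If Vantage leads: Wexler's best replies are P1→Basic, P2→Deluxe, P3→Plus, P4→Deluxe; Vantage's induced payoffs 7, 3, -5, 6; outcome (P1, Basic), payoffs (7, 9).
If Wexler leads: Vantage's best replies are Basic→P2, Plus→P1, Deluxe→P4; Wexler's induced payoffs 8, -2, 5; outcome (P2, Basic), payoffs (10, 8).
Wexler gets 8 moving first and 9 moving second, so Wexler prefers to move second.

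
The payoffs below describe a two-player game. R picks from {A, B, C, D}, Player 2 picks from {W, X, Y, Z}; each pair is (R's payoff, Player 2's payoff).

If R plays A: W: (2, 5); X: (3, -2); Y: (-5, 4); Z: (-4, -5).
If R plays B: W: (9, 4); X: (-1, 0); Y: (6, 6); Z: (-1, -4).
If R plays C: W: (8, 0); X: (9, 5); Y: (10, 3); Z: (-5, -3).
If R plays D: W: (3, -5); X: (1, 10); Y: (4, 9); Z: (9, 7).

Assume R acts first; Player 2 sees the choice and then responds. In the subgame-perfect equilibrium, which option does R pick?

Player 2 best-responds to each possible R move:
- A → Player 2 plays W (best of 5, -2, 4, -5); R gets 2.
- B → Player 2 plays Y (best of 4, 0, 6, -4); R gets 6.
- C → Player 2 plays X (best of 0, 5, 3, -3); R gets 9.
- D → Player 2 plays X (best of -5, 10, 9, 7); R gets 1.
Maximizing over 2, 6, 9, 1, R chooses C. Subgame-perfect outcome: (C, X) with payoffs (9, 5).

C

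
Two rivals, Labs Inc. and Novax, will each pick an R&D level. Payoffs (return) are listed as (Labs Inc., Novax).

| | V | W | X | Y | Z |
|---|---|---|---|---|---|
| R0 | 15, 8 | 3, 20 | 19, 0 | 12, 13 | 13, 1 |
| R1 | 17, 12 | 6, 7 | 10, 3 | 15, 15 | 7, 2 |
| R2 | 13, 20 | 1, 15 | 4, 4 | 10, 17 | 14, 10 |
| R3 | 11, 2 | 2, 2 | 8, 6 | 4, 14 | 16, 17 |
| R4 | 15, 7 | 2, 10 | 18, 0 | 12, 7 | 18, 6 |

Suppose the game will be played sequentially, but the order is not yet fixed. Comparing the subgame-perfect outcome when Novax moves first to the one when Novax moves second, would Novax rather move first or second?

If Labs Inc. leads: Novax's best replies are R0→W, R1→Y, R2→V, R3→Z, R4→W; Labs Inc.'s induced payoffs 3, 15, 13, 16, 2; outcome (R3, Z), payoffs (16, 17).
If Novax leads: Labs Inc.'s best replies are V→R1, W→R1, X→R0, Y→R1, Z→R4; Novax's induced payoffs 12, 7, 0, 15, 6; outcome (R1, Y), payoffs (15, 15).
Novax gets 15 moving first and 17 moving second, so Novax prefers to move second.

second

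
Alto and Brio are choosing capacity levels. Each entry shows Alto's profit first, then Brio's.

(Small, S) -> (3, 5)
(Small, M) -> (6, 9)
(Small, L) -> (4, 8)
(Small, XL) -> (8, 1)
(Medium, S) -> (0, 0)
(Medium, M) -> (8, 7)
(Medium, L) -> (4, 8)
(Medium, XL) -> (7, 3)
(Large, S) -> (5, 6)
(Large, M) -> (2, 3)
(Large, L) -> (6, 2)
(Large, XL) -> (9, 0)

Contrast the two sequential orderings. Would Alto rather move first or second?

If Alto leads: Brio's best replies are Small→M, Medium→L, Large→S; Alto's induced payoffs 6, 4, 5; outcome (Small, M), payoffs (6, 9).
If Brio leads: Alto's best replies are S→Large, M→Medium, L→Large, XL→Large; Brio's induced payoffs 6, 7, 2, 0; outcome (Medium, M), payoffs (8, 7).
Alto gets 6 moving first and 8 moving second, so Alto prefers to move second.

second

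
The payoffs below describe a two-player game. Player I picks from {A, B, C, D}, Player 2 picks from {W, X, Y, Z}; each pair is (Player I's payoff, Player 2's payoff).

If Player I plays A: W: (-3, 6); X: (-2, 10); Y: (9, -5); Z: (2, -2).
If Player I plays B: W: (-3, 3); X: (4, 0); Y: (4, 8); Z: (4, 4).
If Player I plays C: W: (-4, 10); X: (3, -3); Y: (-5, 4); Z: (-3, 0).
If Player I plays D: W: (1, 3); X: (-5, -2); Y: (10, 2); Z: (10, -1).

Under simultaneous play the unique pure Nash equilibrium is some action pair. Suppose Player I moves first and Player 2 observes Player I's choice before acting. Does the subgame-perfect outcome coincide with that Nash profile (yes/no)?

Work backward from Player 2's decision.
- A: BR = X, leader payoff -2.
- B: BR = Y, leader payoff 4.
- C: BR = W, leader payoff -4.
- D: BR = W, leader payoff 1.
Player I's induced payoffs are -2, 4, -4, 1, so Player I commits to B. Subgame-perfect outcome: (B, Y) with payoffs (4, 8).
Under simultaneous play:
Player I's best replies: W→D; X→B; Y→D; Z→D.
Player 2's best replies: A→X; B→Y; C→W; D→W.
The unique mutual best reply is (D, W), giving (1, 3).
Sequential outcome (B, Y) differs from the Nash profile (D, W).

no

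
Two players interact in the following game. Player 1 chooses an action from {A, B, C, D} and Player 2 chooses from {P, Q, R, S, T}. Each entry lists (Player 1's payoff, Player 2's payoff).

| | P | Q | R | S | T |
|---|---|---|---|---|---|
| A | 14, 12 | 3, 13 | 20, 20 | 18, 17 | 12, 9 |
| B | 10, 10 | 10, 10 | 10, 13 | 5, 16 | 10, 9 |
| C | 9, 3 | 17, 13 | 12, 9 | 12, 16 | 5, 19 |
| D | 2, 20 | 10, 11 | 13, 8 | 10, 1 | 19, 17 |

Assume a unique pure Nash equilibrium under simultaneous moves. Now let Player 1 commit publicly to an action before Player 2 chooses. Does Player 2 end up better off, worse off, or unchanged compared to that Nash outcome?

Work backward from Player 2's decision.
- A: BR = R, leader payoff 20.
- B: BR = S, leader payoff 5.
- C: BR = T, leader payoff 5.
- D: BR = P, leader payoff 2.
Among 20, 5, 5, 2, the best is 20 at A. Subgame-perfect outcome: (A, R) with payoffs (20, 20).
Under simultaneous play:
Player 1's best replies: P→A; Q→C; R→A; S→A; T→D.
Player 2's best replies: A→R; B→S; C→T; D→P.
Only (A, R) has each player best-responding; Nash payoffs (20, 20).
Player 2 earns 20 sequentially versus 20 at the Nash outcome: unchanged.

unchanged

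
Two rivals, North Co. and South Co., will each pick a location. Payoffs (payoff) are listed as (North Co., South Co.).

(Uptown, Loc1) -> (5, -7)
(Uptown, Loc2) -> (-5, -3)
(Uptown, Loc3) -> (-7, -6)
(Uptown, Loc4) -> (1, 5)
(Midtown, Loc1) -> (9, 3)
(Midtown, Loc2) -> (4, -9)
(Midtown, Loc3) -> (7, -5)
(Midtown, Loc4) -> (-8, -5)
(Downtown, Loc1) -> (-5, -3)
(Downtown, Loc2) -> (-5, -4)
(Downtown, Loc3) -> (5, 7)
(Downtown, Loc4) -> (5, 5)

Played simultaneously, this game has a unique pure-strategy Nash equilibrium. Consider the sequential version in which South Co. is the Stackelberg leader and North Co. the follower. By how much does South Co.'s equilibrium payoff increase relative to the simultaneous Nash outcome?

Solve by backward induction (South Co. leads).
- Loc1: BR = Midtown, leader payoff 3.
- Loc2: BR = Midtown, leader payoff -9.
- Loc3: BR = Midtown, leader payoff -5.
- Loc4: BR = Downtown, leader payoff 5.
Among 3, -9, -5, 5, the best is 5 at Loc4. Subgame-perfect outcome: (Downtown, Loc4) with payoffs (5, 5).
For the simultaneous game, intersect best replies.
North Co.'s best replies: Loc1→Midtown; Loc2→Midtown; Loc3→Midtown; Loc4→Downtown.
South Co.'s best replies: Uptown→Loc4; Midtown→Loc1; Downtown→Loc3.
Only (Midtown, Loc1) has each player best-responding; Nash payoffs (9, 3).
South Co.'s commitment gain: 5 − 3 = 2.

2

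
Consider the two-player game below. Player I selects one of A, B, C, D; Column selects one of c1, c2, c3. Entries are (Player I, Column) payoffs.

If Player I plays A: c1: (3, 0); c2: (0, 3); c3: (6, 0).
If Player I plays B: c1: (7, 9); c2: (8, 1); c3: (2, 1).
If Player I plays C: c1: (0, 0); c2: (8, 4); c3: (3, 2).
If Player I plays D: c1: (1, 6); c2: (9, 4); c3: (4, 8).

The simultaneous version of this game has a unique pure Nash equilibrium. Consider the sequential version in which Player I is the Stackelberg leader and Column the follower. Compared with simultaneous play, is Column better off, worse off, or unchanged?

worse off

Backward induction with Player I moving first.
- A → Column plays c2 (best of 0, 3, 0); Player I gets 0.
- B → Column plays c1 (best of 9, 1, 1); Player I gets 7.
- C → Column plays c2 (best of 0, 4, 2); Player I gets 8.
- D → Column plays c3 (best of 6, 4, 8); Player I gets 4.
Maximizing over 0, 7, 8, 4, Player I chooses C. Subgame-perfect outcome: (C, c2) with payoffs (8, 4).
Under simultaneous play:
Player I's best replies: c1→B; c2→D; c3→A.
Column's best replies: A→c2; B→c1; C→c2; D→c3.
The unique mutual best reply is (B, c1), giving (7, 9).
Column earns 4 sequentially versus 9 at the Nash outcome: worse off.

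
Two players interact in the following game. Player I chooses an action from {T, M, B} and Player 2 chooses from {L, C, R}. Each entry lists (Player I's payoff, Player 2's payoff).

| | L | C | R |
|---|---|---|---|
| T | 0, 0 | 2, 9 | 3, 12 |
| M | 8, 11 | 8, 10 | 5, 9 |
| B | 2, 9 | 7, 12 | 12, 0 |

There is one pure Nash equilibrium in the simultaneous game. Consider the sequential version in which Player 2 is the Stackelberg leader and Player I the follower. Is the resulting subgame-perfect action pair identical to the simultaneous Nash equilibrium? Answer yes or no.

Work backward from Player I's decision.
- L: Player I compares 0, 8, 2 and picks M; Player 2 would get 11.
- C: Player I compares 2, 8, 7 and picks M; Player 2 would get 10.
- R: Player I compares 3, 5, 12 and picks B; Player 2 would get 0.
Player 2's induced payoffs are 11, 10, 0, so Player 2 commits to L. Subgame-perfect outcome: (M, L) with payoffs (8, 11).
Now find the simultaneous Nash equilibrium.
Player I's best replies: L→M; C→M; R→B.
Player 2's best replies: T→R; M→L; B→C.
The unique mutual best reply is (M, L), giving (8, 11).
Sequential outcome (M, L) coincides with the Nash profile (M, L).

yes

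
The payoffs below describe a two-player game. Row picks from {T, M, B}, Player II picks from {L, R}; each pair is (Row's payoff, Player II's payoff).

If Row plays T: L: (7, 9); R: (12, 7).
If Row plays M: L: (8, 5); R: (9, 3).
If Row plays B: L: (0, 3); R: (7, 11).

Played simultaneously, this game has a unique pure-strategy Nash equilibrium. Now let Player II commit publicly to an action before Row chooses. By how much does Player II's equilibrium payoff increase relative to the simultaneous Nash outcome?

Row best-responds to each possible Player II move:
- L → Row plays M (best of 7, 8, 0); Player II gets 5.
- R → Row plays T (best of 12, 9, 7); Player II gets 7.
Maximizing over 5, 7, Player II chooses R. Subgame-perfect outcome: (T, R) with payoffs (12, 7).
Now find the simultaneous Nash equilibrium.
Row's best replies: L→M; R→T.
Player II's best replies: T→L; M→L; B→R.
The unique mutual best reply is (M, L), giving (8, 5).
Player II's commitment gain: 7 − 5 = 2.

2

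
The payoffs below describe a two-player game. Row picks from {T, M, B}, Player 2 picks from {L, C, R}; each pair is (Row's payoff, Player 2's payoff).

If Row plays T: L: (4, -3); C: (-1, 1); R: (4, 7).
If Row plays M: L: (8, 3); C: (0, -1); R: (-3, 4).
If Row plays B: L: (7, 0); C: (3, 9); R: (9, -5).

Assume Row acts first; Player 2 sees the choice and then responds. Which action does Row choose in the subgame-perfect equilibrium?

T

Player 2 best-responds to each possible Row move:
- T: Player 2 compares -3, 1, 7 and picks R; Row would get 4.
- M: Player 2 compares 3, -1, 4 and picks R; Row would get -3.
- B: Player 2 compares 0, 9, -5 and picks C; Row would get 3.
Maximizing over 4, -3, 3, Row chooses T. Subgame-perfect outcome: (T, R) with payoffs (4, 7).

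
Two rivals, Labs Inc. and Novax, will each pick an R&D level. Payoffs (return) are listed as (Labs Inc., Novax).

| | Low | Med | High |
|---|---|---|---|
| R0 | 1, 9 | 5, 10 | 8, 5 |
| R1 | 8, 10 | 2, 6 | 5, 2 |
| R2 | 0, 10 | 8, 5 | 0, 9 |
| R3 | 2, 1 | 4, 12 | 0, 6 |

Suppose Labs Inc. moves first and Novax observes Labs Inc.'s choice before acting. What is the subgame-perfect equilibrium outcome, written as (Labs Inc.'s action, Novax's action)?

Solve by backward induction (Labs Inc. leads).
- R0 → Novax plays Med (best of 9, 10, 5); Labs Inc. gets 5.
- R1 → Novax plays Low (best of 10, 6, 2); Labs Inc. gets 8.
- R2 → Novax plays Low (best of 10, 5, 9); Labs Inc. gets 0.
- R3 → Novax plays Med (best of 1, 12, 6); Labs Inc. gets 4.
Labs Inc.'s induced payoffs are 5, 8, 0, 4, so Labs Inc. commits to R1. Subgame-perfect outcome: (R1, Low) with payoffs (8, 10).

(R1, Low)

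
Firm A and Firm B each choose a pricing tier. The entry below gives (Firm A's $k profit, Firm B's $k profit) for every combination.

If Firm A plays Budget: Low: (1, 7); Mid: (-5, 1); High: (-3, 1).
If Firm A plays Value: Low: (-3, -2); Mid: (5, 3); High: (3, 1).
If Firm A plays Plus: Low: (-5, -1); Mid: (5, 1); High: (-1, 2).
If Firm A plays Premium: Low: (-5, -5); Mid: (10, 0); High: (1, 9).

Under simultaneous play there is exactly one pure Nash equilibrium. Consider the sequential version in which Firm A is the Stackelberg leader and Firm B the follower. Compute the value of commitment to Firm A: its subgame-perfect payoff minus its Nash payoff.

Backward induction with Firm A moving first.
- Budget: BR = Low, leader payoff 1.
- Value: BR = Mid, leader payoff 5.
- Plus: BR = High, leader payoff -1.
- Premium: BR = High, leader payoff 1.
Maximizing over 1, 5, -1, 1, Firm A chooses Value. Subgame-perfect outcome: (Value, Mid) with payoffs (5, 3).
Now find the simultaneous Nash equilibrium.
Firm A's best replies: Low→Budget; Mid→Premium; High→Value.
Firm B's best replies: Budget→Low; Value→Mid; Plus→High; Premium→High.
Only (Budget, Low) has each player best-responding; Nash payoffs (1, 7).
Firm A's commitment gain: 5 − 1 = 4.

4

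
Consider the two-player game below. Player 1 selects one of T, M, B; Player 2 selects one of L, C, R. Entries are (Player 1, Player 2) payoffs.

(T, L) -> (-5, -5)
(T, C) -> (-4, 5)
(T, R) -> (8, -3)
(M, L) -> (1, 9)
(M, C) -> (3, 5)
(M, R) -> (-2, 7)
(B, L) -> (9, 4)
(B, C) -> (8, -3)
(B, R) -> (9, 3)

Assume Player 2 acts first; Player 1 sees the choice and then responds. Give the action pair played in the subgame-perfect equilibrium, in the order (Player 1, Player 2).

(B, L)

Player 1 best-responds to each possible Player 2 move:
- L → Player 1 plays B (best of -5, 1, 9); Player 2 gets 4.
- C → Player 1 plays B (best of -4, 3, 8); Player 2 gets -3.
- R → Player 1 plays B (best of 8, -2, 9); Player 2 gets 3.
Player 2's induced payoffs are 4, -3, 3, so Player 2 commits to L. Subgame-perfect outcome: (B, L) with payoffs (9, 4).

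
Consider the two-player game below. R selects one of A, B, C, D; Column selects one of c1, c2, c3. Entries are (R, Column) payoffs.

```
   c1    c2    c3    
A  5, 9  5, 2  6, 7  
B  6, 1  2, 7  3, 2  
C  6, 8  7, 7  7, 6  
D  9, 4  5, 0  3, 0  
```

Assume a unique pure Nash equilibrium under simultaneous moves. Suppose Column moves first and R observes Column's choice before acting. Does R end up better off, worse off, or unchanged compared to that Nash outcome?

Solve by backward induction (Column leads).
- c1: R compares 5, 6, 6, 9 and picks D; Column would get 4.
- c2: R compares 5, 2, 7, 5 and picks C; Column would get 7.
- c3: R compares 6, 3, 7, 3 and picks C; Column would get 6.
Maximizing over 4, 7, 6, Column chooses c2. Subgame-perfect outcome: (C, c2) with payoffs (7, 7).
For the simultaneous game, intersect best replies.
R's best replies: c1→D; c2→C; c3→C.
Column's best replies: A→c1; B→c2; C→c1; D→c1.
The unique mutual best reply is (D, c1), giving (9, 4).
R earns 7 sequentially versus 9 at the Nash outcome: worse off.

worse off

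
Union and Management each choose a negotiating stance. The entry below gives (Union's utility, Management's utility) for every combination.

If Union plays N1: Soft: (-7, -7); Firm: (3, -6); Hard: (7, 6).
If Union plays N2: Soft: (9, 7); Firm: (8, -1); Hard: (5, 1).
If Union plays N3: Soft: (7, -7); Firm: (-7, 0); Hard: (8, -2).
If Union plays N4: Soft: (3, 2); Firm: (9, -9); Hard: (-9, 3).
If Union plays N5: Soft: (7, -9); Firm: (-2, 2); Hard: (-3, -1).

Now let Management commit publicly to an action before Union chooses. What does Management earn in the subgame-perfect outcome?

7

Solve by backward induction (Management leads).
- Soft: BR = N2, leader payoff 7.
- Firm: BR = N4, leader payoff -9.
- Hard: BR = N3, leader payoff -2.
Management's induced payoffs are 7, -9, -2, so Management commits to Soft. Subgame-perfect outcome: (N2, Soft) with payoffs (9, 7).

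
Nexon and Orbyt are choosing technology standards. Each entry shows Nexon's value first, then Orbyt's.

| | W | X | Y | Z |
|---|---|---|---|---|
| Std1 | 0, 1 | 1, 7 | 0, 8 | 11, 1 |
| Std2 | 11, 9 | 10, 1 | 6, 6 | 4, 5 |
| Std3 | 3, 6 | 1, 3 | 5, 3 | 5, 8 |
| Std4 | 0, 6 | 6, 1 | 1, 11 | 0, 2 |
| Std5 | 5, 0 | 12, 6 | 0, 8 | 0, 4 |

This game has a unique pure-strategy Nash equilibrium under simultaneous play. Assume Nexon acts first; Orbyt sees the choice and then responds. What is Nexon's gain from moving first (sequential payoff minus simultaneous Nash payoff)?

Backward induction with Nexon moving first.
- Std1: BR = Y, leader payoff 0.
- Std2: BR = W, leader payoff 11.
- Std3: BR = Z, leader payoff 5.
- Std4: BR = Y, leader payoff 1.
- Std5: BR = Y, leader payoff 0.
Maximizing over 0, 11, 5, 1, 0, Nexon chooses Std2. Subgame-perfect outcome: (Std2, W) with payoffs (11, 9).
Now find the simultaneous Nash equilibrium.
Nexon's best replies: W→Std2; X→Std5; Y→Std2; Z→Std1.
Orbyt's best replies: Std1→Y; Std2→W; Std3→Z; Std4→Y; Std5→Y.
The unique mutual best reply is (Std2, W), giving (11, 9).
Nexon's commitment gain: 11 − 11 = 0.

0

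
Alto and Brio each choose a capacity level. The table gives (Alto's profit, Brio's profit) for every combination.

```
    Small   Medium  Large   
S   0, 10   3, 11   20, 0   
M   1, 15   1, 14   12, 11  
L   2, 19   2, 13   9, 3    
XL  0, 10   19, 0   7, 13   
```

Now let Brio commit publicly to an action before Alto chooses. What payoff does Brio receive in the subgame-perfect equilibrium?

Work backward from Alto's decision.
- Small: Alto compares 0, 1, 2, 0 and picks L; Brio would get 19.
- Medium: Alto compares 3, 1, 2, 19 and picks XL; Brio would get 0.
- Large: Alto compares 20, 12, 9, 7 and picks S; Brio would get 0.
Brio's induced payoffs are 19, 0, 0, so Brio commits to Small. Subgame-perfect outcome: (L, Small) with payoffs (2, 19).

19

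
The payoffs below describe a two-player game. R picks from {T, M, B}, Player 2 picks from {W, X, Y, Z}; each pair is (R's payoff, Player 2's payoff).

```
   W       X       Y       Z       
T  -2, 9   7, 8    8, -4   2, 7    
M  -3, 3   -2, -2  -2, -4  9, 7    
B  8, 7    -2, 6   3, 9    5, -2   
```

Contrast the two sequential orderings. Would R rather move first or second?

If R leads: Player 2's best replies are T→W, M→Z, B→Y; R's induced payoffs -2, 9, 3; outcome (M, Z), payoffs (9, 7).
If Player 2 leads: R's best replies are W→B, X→T, Y→T, Z→M; Player 2's induced payoffs 7, 8, -4, 7; outcome (T, X), payoffs (7, 8).
R gets 9 moving first and 7 moving second, so R prefers to move first.

first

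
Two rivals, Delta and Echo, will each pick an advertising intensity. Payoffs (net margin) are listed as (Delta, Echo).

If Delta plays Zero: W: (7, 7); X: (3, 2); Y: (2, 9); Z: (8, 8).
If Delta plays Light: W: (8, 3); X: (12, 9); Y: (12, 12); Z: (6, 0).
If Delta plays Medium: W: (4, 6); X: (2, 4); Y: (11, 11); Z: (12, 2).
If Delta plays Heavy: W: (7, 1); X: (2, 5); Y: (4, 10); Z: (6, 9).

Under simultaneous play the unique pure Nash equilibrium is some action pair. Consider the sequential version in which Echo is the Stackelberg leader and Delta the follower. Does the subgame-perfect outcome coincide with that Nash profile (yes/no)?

Backward induction with Echo moving first.
- W → Delta plays Light (best of 7, 8, 4, 7); Echo gets 3.
- X → Delta plays Light (best of 3, 12, 2, 2); Echo gets 9.
- Y → Delta plays Light (best of 2, 12, 11, 4); Echo gets 12.
- Z → Delta plays Medium (best of 8, 6, 12, 6); Echo gets 2.
Among 3, 9, 12, 2, the best is 12 at Y. Subgame-perfect outcome: (Light, Y) with payoffs (12, 12).
Under simultaneous play:
Delta's best replies: W→Light; X→Light; Y→Light; Z→Medium.
Echo's best replies: Zero→Y; Light→Y; Medium→Y; Heavy→Y.
Only (Light, Y) has each player best-responding; Nash payoffs (12, 12).
Sequential outcome (Light, Y) coincides with the Nash profile (Light, Y).

yes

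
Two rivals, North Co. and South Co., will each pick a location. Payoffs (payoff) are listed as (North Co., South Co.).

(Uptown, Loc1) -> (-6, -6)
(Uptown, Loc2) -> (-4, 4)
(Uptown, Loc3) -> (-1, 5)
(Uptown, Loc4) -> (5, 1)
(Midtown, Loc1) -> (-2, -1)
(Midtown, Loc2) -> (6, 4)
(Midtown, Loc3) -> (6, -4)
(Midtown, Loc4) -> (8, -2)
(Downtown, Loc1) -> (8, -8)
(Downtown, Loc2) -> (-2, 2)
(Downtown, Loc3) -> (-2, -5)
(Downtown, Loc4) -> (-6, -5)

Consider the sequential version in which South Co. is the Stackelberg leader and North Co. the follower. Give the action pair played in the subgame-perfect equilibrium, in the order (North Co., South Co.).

North Co. best-responds to each possible South Co. move:
- Loc1 → North Co. plays Downtown (best of -6, -2, 8); South Co. gets -8.
- Loc2 → North Co. plays Midtown (best of -4, 6, -2); South Co. gets 4.
- Loc3 → North Co. plays Midtown (best of -1, 6, -2); South Co. gets -4.
- Loc4 → North Co. plays Midtown (best of 5, 8, -6); South Co. gets -2.
Among -8, 4, -4, -2, the best is 4 at Loc2. Subgame-perfect outcome: (Midtown, Loc2) with payoffs (6, 4).

(Midtown, Loc2)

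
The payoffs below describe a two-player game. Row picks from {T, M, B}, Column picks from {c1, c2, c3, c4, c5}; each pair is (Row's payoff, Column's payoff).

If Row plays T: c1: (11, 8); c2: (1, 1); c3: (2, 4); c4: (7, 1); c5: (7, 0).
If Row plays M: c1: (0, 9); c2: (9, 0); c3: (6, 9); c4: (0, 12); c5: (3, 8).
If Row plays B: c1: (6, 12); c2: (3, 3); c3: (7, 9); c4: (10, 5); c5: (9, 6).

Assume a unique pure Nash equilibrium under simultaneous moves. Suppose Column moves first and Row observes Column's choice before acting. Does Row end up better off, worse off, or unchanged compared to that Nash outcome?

worse off

Solve by backward induction (Column leads).
- c1: BR = T, leader payoff 8.
- c2: BR = M, leader payoff 0.
- c3: BR = B, leader payoff 9.
- c4: BR = B, leader payoff 5.
- c5: BR = B, leader payoff 6.
Among 8, 0, 9, 5, 6, the best is 9 at c3. Subgame-perfect outcome: (B, c3) with payoffs (7, 9).
Under simultaneous play:
Row's best replies: c1→T; c2→M; c3→B; c4→B; c5→B.
Column's best replies: T→c1; M→c4; B→c1.
The unique mutual best reply is (T, c1), giving (11, 8).
Row earns 7 sequentially versus 11 at the Nash outcome: worse off.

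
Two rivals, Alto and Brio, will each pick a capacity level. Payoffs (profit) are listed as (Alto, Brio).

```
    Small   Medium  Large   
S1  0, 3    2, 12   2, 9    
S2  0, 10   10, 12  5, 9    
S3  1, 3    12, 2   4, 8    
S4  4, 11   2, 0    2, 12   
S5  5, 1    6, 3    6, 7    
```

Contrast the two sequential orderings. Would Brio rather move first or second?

second

If Alto leads: Brio's best replies are S1→Medium, S2→Medium, S3→Large, S4→Large, S5→Large; Alto's induced payoffs 2, 10, 4, 2, 6; outcome (S2, Medium), payoffs (10, 12).
If Brio leads: Alto's best replies are Small→S5, Medium→S3, Large→S5; Brio's induced payoffs 1, 2, 7; outcome (S5, Large), payoffs (6, 7).
Brio gets 7 moving first and 12 moving second, so Brio prefers to move second.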